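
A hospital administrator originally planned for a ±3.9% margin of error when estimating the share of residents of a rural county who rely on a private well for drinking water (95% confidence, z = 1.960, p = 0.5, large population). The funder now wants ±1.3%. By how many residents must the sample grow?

At ±3.9%: n = 1.960² × 0.2500 / 0.039² ≈ 631.43 → 632.
At ±1.3%: n = 1.960² × 0.2500 / 0.013² ≈ 5682.84 → 5683.
Additional respondents: 5683 − 632 = 5051.

5051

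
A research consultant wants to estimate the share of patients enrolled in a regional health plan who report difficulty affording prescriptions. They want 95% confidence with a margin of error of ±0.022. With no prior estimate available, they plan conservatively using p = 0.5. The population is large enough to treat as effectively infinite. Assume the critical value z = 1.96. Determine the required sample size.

1985

With p = 0.5, p(1−p) = 0.25.
n = z²·p(1−p)/E² = 1.96² × 0.2500 / 0.022² = 3.8416 × 0.2500 / 0.000484 ≈ 1984.30.
Rounding up gives n = 1985.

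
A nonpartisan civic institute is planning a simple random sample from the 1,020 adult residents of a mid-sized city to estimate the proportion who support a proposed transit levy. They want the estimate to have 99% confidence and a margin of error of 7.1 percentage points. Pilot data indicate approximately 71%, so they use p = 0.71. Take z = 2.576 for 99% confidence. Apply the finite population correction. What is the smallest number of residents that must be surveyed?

Unadjusted: n₀ = 2.576² × 0.71 × 0.29 / 0.071² ≈ 271.04, so n₀ = 272.
Finite population correction with N = 1,020: n = n₀ / (1 + (n₀−1)/N) = 272 / (1 + 271/1020) = 272 / 1.2657 ≈ 214.90.
Rounding up, n = 215.

215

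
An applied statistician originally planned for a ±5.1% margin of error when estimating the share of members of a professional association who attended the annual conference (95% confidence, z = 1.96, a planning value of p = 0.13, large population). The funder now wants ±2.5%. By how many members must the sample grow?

528

At ±5.1%: n = 1.96² × 0.1131 / 0.051² ≈ 167.05 → 168.
At ±2.5%: n = 1.96² × 0.1131 / 0.025² ≈ 695.18 → 696.
Additional respondents: 696 − 168 = 528.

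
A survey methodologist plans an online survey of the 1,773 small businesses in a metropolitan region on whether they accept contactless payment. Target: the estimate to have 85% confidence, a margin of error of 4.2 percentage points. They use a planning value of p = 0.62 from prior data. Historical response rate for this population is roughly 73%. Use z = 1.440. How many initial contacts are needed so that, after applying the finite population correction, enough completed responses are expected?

329

Completed interviews needed (unadjusted): n₀ = 1.440² × 0.2356 / 0.042² ≈ 276.95 → 277.
FPC for N = 1,773: n = 277 / (1 + 276/1773) = 277 / 1.1557 ≈ 239.69 → 240.
At a 73% response rate, contacts needed = 240 / 0.73 ≈ 328.77 → 329.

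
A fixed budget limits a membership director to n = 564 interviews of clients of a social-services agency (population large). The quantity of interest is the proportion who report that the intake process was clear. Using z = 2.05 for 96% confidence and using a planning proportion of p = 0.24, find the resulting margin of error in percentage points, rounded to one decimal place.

SE(p̂) = √[p(1−p)/n] = √[0.1824/564] = 0.01798.
E = z × SE = 2.05 × 0.01798 = 0.03687, or 3.7 percentage points.

3.7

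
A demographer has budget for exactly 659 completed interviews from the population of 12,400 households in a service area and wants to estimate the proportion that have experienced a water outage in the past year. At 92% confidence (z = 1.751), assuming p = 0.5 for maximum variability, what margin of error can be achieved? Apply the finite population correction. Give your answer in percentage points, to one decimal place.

Finite-population factor: (N−n)/(N−1) = (12400−659)/(12400−1) = 0.9469.
SE(p̂) = √[p(1−p)/n · (N−n)/(N−1)] = √[0.2500/659 × 0.9469] = 0.01895.
E = z × SE = 1.751 × 0.01895 = 0.03319 ≈ 3.3 percentage points.

3.3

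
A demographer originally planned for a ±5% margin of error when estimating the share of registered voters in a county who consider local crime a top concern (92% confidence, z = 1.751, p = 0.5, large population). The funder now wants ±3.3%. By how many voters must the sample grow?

397

At ±5%: n = 1.751² × 0.2500 / 0.050² ≈ 306.60 → 307.
At ±3.3%: n = 1.751² × 0.2500 / 0.033² ≈ 703.86 → 704.
Additional respondents: 704 − 307 = 397.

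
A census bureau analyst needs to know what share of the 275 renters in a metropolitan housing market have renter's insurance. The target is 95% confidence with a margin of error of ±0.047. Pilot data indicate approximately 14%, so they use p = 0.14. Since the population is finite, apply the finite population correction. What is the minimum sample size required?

For 95% confidence, z = 1.960.
Unadjusted: n₀ = 1.960² × 0.14 × 0.86 / 0.047² ≈ 209.38, so n₀ = 210.
Finite population correction with N = 275: n = n₀ / (1 + (n₀−1)/N) = 210 / (1 + 209/275) = 210 / 1.7600 ≈ 119.32.
Rounding up, n = 120.

120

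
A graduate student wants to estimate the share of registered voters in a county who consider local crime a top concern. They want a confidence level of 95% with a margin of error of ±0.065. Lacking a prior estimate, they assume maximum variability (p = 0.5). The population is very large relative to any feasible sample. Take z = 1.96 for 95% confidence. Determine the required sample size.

With p = 0.5, p(1−p) = 0.25.
n = z²·p(1−p)/E² = 1.96² × 0.2500 / 0.065² = 3.8416 × 0.2500 / 0.004225 ≈ 227.31.
Rounding up gives n = 228.

228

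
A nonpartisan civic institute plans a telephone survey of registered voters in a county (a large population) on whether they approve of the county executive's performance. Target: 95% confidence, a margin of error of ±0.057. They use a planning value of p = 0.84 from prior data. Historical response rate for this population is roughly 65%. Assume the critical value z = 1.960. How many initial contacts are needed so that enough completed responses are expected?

Completed interviews needed: n₀ = 1.960² × 0.1344 / 0.057² ≈ 158.91 → 159.
At a 65% response rate, contacts needed = 159 / 0.65 ≈ 244.62 → 245.

245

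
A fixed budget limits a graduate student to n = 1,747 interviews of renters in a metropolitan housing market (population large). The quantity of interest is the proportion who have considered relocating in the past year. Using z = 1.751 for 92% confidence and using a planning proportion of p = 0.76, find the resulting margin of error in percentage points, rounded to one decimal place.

SE(p̂) = √[p(1−p)/n] = √[0.1824/1747] = 0.01022.
E = z × SE = 1.751 × 0.01022 = 0.01789, or 1.8 percentage points.

1.8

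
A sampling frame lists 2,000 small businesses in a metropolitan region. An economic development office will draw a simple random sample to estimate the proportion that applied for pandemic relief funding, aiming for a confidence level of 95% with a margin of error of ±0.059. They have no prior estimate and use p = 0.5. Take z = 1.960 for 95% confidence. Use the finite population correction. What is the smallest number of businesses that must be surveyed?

243

Unadjusted: n₀ = 1.960² × 0.50 × 0.50 / 0.059² ≈ 275.90, so n₀ = 276.
Finite population correction with N = 2,000: n = n₀ / (1 + (n₀−1)/N) = 276 / (1 + 275/2000) = 276 / 1.1375 ≈ 242.64.
Rounding up, n = 243.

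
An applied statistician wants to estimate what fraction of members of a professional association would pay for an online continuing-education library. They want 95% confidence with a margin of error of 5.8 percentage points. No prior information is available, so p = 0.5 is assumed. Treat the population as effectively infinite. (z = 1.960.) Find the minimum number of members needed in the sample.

With p = 0.5, p(1−p) = 0.25.
n = z²·p(1−p)/E² = 1.960² × 0.2500 / 0.058² = 3.8416 × 0.2500 / 0.003364 ≈ 285.49.
Rounding up gives n = 286.

286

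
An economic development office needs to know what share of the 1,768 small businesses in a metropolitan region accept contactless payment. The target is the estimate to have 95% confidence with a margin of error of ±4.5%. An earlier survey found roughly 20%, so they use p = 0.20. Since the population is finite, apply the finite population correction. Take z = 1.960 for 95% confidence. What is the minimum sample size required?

Unadjusted: n₀ = 1.960² × 0.20 × 0.80 / 0.045² ≈ 303.53, so n₀ = 304.
Finite population correction with N = 1,768: n = n₀ / (1 + (n₀−1)/N) = 304 / (1 + 303/1768) = 304 / 1.1714 ≈ 259.52.
Rounding up, n = 260.

260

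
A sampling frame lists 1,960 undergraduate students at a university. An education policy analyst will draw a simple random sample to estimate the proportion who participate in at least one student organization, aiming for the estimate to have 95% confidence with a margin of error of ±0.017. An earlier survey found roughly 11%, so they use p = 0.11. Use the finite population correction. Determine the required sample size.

783

For 95% confidence, z = 1.960.
Unadjusted: n₀ = 1.960² × 0.11 × 0.89 / 0.017² ≈ 1301.36, so n₀ = 1302.
Finite population correction with N = 1,960: n = n₀ / (1 + (n₀−1)/N) = 1302 / (1 + 1301/1960) = 1302 / 1.6638 ≈ 782.56.
Rounding up, n = 783.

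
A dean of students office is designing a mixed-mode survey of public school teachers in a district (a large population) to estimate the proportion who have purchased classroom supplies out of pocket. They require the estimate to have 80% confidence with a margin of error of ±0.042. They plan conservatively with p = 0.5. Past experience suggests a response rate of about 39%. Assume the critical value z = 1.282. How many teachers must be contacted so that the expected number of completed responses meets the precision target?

598

Completed interviews needed: n₀ = 1.282² × 0.2500 / 0.042² ≈ 232.93 → 233.
At a 39% response rate, contacts needed = 233 / 0.39 ≈ 597.44 → 598.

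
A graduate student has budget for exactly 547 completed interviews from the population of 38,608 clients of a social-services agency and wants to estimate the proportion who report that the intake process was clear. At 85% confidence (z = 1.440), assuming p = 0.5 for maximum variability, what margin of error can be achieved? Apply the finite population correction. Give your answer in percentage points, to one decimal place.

3.1

Finite-population factor: (N−n)/(N−1) = (38608−547)/(38608−1) = 0.9859.
SE(p̂) = √[p(1−p)/n · (N−n)/(N−1)] = √[0.2500/547 × 0.9859] = 0.02123.
E = z × SE = 1.440 × 0.02123 = 0.03057 ≈ 3.1 percentage points.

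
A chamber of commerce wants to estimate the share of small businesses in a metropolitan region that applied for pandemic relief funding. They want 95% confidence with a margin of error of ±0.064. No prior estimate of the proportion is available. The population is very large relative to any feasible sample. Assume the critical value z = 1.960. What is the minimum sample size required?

With no prior estimate, use p = 0.5, giving p(1−p) = 0.25.
n = z²·p(1−p)/E² = 1.960² × 0.2500 / 0.064² = 3.8416 × 0.2500 / 0.004096 ≈ 234.47.
Rounding up gives n = 235.

235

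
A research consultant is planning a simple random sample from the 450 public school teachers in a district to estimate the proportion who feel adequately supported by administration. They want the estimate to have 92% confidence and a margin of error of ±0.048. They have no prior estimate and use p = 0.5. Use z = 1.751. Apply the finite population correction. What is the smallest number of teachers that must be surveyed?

Unadjusted: n₀ = 1.751² × 0.50 × 0.50 / 0.048² ≈ 332.68, so n₀ = 333.
Finite population correction with N = 450: n = n₀ / (1 + (n₀−1)/N) = 333 / (1 + 332/450) = 333 / 1.7378 ≈ 191.62.
Rounding up, n = 192.

192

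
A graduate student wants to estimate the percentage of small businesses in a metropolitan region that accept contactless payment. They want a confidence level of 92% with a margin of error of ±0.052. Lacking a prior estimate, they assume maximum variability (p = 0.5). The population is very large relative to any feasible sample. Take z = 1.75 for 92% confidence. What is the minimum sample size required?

284

With p = 0.5, p(1−p) = 0.25.
n = z²·p(1−p)/E² = 1.75² × 0.2500 / 0.052² = 3.0625 × 0.2500 / 0.002704 ≈ 283.15.
Rounding up gives n = 284.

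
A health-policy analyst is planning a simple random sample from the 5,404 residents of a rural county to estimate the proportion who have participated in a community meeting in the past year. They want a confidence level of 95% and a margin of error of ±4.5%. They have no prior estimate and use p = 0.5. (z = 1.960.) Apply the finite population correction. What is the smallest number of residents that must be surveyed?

437

Unadjusted: n₀ = 1.960² × 0.50 × 0.50 / 0.045² ≈ 474.27, so n₀ = 475.
Finite population correction with N = 5,404: n = n₀ / (1 + (n₀−1)/N) = 475 / (1 + 474/5404) = 475 / 1.0877 ≈ 436.70.
Rounding up, n = 437.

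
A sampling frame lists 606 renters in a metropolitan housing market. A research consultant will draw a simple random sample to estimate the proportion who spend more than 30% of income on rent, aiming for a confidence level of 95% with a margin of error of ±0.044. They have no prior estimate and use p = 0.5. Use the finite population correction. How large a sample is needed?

274

For 95% confidence, z = 1.96.
Unadjusted: n₀ = 1.96² × 0.50 × 0.50 / 0.044² ≈ 496.07, so n₀ = 497.
Finite population correction with N = 606: n = n₀ / (1 + (n₀−1)/N) = 497 / (1 + 496/606) = 497 / 1.8185 ≈ 273.30.
Rounding up, n = 274.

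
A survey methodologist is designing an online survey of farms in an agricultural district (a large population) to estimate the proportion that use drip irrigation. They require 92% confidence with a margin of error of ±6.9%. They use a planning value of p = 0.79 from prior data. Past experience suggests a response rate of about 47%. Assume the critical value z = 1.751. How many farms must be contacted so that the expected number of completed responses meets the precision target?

228

Completed interviews needed: n₀ = 1.751² × 0.1659 / 0.069² ≈ 106.84 → 107.
At a 47% response rate, contacts needed = 107 / 0.47 ≈ 227.66 → 228.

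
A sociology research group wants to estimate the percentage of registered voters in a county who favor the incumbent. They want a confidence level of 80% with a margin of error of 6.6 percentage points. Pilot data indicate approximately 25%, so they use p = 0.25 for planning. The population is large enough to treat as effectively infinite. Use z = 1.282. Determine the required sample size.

With p = 0.25, p(1−p) = 0.1875.
n = z²·p(1−p)/E² = 1.282² × 0.1875 / 0.066² = 1.6435 × 0.1875 / 0.004356 ≈ 70.74.
Rounding up gives n = 71.

71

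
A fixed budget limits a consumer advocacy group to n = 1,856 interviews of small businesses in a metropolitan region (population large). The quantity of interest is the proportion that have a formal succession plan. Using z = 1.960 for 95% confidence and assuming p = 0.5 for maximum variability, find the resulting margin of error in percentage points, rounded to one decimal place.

SE(p̂) = √[p(1−p)/n] = √[0.2500/1856] = 0.01161.
E = z × SE = 1.960 × 0.01161 = 0.02275, or 2.3 percentage points.

2.3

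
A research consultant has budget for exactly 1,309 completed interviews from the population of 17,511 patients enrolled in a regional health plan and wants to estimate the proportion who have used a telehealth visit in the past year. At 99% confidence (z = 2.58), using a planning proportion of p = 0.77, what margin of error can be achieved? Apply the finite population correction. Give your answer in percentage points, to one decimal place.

2.9

Finite-population factor: (N−n)/(N−1) = (17511−1309)/(17511−1) = 0.9253.
SE(p̂) = √[p(1−p)/n · (N−n)/(N−1)] = √[0.1771/1309 × 0.9253] = 0.01119.
E = z × SE = 2.58 × 0.01119 = 0.02887 ≈ 2.9 percentage points.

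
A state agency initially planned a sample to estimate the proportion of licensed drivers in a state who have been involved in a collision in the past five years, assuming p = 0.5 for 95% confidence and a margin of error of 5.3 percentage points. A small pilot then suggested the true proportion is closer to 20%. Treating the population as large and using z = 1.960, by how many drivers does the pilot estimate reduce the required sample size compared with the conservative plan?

Conservative (p = 0.5): n = 1.960² × 0.25 / 0.053² ≈ 341.90 → 342.
Using p = 0.20: p(1−p) = 0.1600, so n = 1.960² × 0.1600 / 0.053² ≈ 218.82 → 219.
Reduction: 342 − 219 = 123.

123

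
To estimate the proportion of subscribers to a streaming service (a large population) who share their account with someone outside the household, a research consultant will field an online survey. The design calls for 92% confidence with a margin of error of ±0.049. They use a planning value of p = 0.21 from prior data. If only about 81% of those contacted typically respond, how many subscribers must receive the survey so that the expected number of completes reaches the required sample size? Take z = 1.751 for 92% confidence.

262

Completed interviews needed: n₀ = 1.751² × 0.1659 / 0.049² ≈ 211.85 → 212.
At an 81% response rate, contacts needed = 212 / 0.81 ≈ 261.73 → 262.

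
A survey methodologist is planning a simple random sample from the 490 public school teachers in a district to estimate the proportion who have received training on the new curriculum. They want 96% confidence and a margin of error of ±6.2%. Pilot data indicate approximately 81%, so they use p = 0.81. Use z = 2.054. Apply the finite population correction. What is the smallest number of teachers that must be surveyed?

126

Unadjusted: n₀ = 2.054² × 0.81 × 0.19 / 0.062² ≈ 168.91, so n₀ = 169.
Finite population correction with N = 490: n = n₀ / (1 + (n₀−1)/N) = 169 / (1 + 168/490) = 169 / 1.3429 ≈ 125.85.
Rounding up, n = 126.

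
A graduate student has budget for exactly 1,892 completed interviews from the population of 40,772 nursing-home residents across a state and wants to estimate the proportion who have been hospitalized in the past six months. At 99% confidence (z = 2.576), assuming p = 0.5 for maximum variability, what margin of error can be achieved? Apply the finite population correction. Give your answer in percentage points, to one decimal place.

2.9

Finite-population factor: (N−n)/(N−1) = (40772−1892)/(40772−1) = 0.9536.
SE(p̂) = √[p(1−p)/n · (N−n)/(N−1)] = √[0.2500/1892 × 0.9536] = 0.01123.
E = z × SE = 2.576 × 0.01123 = 0.02892 ≈ 2.9 percentage points.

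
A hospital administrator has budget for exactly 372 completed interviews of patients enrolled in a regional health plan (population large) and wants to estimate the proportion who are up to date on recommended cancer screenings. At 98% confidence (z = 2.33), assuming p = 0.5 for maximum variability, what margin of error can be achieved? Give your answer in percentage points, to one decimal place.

SE(p̂) = √[p(1−p)/n] = √[0.2500/372] = 0.02592.
E = z × SE = 2.33 × 0.02592 = 0.06040, or 6.0 percentage points.

6.0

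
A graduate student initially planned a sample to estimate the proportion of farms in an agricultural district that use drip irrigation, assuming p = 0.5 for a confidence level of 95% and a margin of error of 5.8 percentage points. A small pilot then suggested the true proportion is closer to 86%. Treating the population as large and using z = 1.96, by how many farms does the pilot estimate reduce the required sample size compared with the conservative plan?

148

Conservative (p = 0.5): n = 1.96² × 0.25 / 0.058² ≈ 285.49 → 286.
Using p = 0.86: p(1−p) = 0.1204, so n = 1.96² × 0.1204 / 0.058² ≈ 137.49 → 138.
Reduction: 286 − 138 = 148.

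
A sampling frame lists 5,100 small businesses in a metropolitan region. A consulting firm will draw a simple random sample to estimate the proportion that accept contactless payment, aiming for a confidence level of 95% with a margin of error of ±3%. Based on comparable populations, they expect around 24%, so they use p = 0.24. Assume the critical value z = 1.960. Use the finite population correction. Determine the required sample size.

Unadjusted: n₀ = 1.960² × 0.24 × 0.76 / 0.030² ≈ 778.56, so n₀ = 779.
Finite population correction with N = 5,100: n = n₀ / (1 + (n₀−1)/N) = 779 / (1 + 778/5100) = 779 / 1.1525 ≈ 675.89.
Rounding up, n = 676.

676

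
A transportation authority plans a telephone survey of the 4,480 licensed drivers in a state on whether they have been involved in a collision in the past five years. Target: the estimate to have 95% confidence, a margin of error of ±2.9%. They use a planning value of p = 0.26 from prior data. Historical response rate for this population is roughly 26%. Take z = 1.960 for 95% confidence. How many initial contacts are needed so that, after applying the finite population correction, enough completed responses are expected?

Completed interviews needed (unadjusted): n₀ = 1.960² × 0.1924 / 0.029² ≈ 878.86 → 879.
FPC for N = 4,480: n = 879 / (1 + 878/4480) = 879 / 1.1960 ≈ 734.96 → 735.
At a 26% response rate, contacts needed = 735 / 0.26 ≈ 2826.92 → 2827.

2827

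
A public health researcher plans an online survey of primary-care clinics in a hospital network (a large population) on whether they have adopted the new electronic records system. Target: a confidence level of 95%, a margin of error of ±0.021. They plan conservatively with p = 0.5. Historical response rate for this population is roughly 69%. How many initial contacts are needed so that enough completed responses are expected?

For 95% confidence, z = 1.96.
Completed interviews needed: n₀ = 1.96² × 0.2500 / 0.021² ≈ 2177.78 → 2178.
At a 69% response rate, contacts needed = 2178 / 0.69 ≈ 3156.52 → 3157.

3157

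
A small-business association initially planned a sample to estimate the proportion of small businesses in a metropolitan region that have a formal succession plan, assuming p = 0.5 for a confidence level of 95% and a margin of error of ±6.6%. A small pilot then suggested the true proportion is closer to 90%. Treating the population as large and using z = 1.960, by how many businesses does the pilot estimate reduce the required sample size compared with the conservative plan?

141

Conservative (p = 0.5): n = 1.960² × 0.25 / 0.066² ≈ 220.48 → 221.
Using p = 0.90: p(1−p) = 0.0900, so n = 1.960² × 0.0900 / 0.066² ≈ 79.37 → 80.
Reduction: 221 − 80 = 141.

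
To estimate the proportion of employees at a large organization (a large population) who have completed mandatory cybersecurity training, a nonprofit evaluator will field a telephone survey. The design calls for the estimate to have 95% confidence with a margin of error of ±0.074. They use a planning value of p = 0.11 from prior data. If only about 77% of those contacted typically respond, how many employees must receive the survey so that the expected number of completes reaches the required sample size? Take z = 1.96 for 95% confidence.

90

Completed interviews needed: n₀ = 1.96² × 0.0979 / 0.074² ≈ 68.68 → 69.
At a 77% response rate, contacts needed = 69 / 0.77 ≈ 89.61 → 90.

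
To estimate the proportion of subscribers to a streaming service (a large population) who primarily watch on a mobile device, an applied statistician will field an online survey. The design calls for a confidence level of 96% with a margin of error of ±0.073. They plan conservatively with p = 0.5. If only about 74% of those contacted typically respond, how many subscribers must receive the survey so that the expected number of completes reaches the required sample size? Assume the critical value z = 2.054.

268

Completed interviews needed: n₀ = 2.054² × 0.2500 / 0.073² ≈ 197.92 → 198.
At a 74% response rate, contacts needed = 198 / 0.74 ≈ 267.57 → 268.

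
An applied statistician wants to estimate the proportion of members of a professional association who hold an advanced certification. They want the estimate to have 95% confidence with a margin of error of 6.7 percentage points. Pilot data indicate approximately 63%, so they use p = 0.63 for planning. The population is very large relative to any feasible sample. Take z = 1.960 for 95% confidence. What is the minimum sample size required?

200

With p = 0.63, p(1−p) = 0.2331.
n = z²·p(1−p)/E² = 1.960² × 0.2331 / 0.067² = 3.8416 × 0.2331 / 0.004489 ≈ 199.48.
Rounding up gives n = 200.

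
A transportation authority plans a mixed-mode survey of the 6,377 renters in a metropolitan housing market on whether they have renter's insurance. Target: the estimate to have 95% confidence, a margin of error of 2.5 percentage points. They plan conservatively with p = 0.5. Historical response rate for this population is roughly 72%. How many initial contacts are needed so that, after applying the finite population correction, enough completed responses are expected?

1721

For 95% confidence, z = 1.960.
Completed interviews needed (unadjusted): n₀ = 1.960² × 0.2500 / 0.025² ≈ 1536.64 → 1537.
FPC for N = 6,377: n = 1537 / (1 + 1536/6377) = 1537 / 1.2409 ≈ 1238.65 → 1239.
At a 72% response rate, contacts needed = 1239 / 0.72 ≈ 1720.83 → 1721.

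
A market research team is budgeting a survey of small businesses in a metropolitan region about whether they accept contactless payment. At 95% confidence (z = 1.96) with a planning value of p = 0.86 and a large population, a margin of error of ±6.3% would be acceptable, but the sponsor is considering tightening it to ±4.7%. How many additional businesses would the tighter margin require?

At ±6.3%: n = 1.96² × 0.1204 / 0.063² ≈ 116.54 → 117.
At ±4.7%: n = 1.96² × 0.1204 / 0.047² ≈ 209.38 → 210.
Additional respondents: 210 − 117 = 93.

93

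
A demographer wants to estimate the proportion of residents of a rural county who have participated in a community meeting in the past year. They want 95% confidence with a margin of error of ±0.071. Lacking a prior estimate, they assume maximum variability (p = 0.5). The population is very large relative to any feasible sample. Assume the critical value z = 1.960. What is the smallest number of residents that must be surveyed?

191

With p = 0.5, p(1−p) = 0.25.
n = z²·p(1−p)/E² = 1.960² × 0.2500 / 0.071² = 3.8416 × 0.2500 / 0.005041 ≈ 190.52.
Rounding up gives n = 191.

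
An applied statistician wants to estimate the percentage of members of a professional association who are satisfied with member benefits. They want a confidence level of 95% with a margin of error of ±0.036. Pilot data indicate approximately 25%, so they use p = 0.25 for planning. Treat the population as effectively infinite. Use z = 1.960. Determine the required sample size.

556

With p = 0.25, p(1−p) = 0.1875.
n = z²·p(1−p)/E² = 1.960² × 0.1875 / 0.036² = 3.8416 × 0.1875 / 0.001296 ≈ 555.79.
Rounding up gives n = 556.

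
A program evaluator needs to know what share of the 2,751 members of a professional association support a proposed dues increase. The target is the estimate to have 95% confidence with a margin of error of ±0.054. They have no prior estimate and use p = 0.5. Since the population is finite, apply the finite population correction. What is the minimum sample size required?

295

For 95% confidence, z = 1.960.
Unadjusted: n₀ = 1.960² × 0.50 × 0.50 / 0.054² ≈ 329.36, so n₀ = 330.
Finite population correction with N = 2,751: n = n₀ / (1 + (n₀−1)/N) = 330 / (1 + 329/2751) = 330 / 1.1196 ≈ 294.75.
Rounding up, n = 295.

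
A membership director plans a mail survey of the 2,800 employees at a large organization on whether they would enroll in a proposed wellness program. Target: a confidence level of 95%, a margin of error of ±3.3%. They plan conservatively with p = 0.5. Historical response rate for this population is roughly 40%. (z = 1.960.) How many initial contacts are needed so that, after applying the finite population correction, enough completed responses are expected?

1678

Completed interviews needed (unadjusted): n₀ = 1.960² × 0.2500 / 0.033² ≈ 881.91 → 882.
FPC for N = 2,800: n = 882 / (1 + 881/2800) = 882 / 1.3146 ≈ 670.90 → 671.
At a 40% response rate, contacts needed = 671 / 0.40 ≈ 1677.50 → 1678.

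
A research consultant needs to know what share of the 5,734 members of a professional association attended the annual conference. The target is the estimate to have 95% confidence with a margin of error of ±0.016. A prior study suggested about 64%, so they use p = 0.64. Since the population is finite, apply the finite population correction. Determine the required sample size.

2158

For 95% confidence, z = 1.960.
Unadjusted: n₀ = 1.960² × 0.64 × 0.36 / 0.016² ≈ 3457.44, so n₀ = 3458.
Finite population correction with N = 5,734: n = n₀ / (1 + (n₀−1)/N) = 3458 / (1 + 3457/5734) = 3458 / 1.6029 ≈ 2157.35.
Rounding up, n = 2158.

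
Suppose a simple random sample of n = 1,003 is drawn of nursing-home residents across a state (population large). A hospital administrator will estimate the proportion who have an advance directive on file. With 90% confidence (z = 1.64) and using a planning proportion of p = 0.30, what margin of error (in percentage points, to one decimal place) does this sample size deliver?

2.4

SE(p̂) = √[p(1−p)/n] = √[0.2100/1003] = 0.01447.
E = z × SE = 1.64 × 0.01447 = 0.02373, or 2.4 percentage points.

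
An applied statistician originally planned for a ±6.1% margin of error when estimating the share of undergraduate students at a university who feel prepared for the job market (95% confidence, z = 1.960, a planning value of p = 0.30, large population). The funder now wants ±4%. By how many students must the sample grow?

288

At ±6.1%: n = 1.960² × 0.2100 / 0.061² ≈ 216.81 → 217.
At ±4%: n = 1.960² × 0.2100 / 0.040² ≈ 504.21 → 505.
Additional respondents: 505 − 217 = 288.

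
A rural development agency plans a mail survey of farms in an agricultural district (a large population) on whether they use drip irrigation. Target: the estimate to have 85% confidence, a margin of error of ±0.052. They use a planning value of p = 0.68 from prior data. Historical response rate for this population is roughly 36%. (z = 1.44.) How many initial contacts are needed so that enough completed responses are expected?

Completed interviews needed: n₀ = 1.44² × 0.2176 / 0.052² ≈ 166.87 → 167.
At a 36% response rate, contacts needed = 167 / 0.36 ≈ 463.89 → 464.

464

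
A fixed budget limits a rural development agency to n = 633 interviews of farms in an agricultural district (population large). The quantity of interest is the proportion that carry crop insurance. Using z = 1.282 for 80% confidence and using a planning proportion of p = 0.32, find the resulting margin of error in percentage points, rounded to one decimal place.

SE(p̂) = √[p(1−p)/n] = √[0.2176/633] = 0.01854.
E = z × SE = 1.282 × 0.01854 = 0.02377, or 2.4 percentage points.

2.4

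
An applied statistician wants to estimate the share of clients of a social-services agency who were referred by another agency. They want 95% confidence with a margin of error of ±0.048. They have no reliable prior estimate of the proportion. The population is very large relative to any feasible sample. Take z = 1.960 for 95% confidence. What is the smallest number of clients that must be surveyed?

With no prior estimate, use p = 0.5, giving p(1−p) = 0.25.
n = z²·p(1−p)/E² = 1.960² × 0.2500 / 0.048² = 3.8416 × 0.2500 / 0.002304 ≈ 416.84.
Rounding up gives n = 417.

417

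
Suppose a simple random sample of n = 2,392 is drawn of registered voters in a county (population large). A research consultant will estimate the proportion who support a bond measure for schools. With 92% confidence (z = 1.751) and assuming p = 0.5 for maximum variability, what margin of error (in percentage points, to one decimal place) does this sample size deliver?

SE(p̂) = √[p(1−p)/n] = √[0.2500/2392] = 0.01022.
E = z × SE = 1.751 × 0.01022 = 0.01790, or 1.8 percentage points.

1.8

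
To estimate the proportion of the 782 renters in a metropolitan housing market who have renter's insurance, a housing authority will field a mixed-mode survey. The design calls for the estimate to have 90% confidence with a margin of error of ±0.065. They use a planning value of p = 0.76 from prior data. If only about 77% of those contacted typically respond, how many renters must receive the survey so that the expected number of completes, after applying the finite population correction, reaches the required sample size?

133

For 90% confidence, z = 1.645.
Completed interviews needed (unadjusted): n₀ = 1.645² × 0.1824 / 0.065² ≈ 116.82 → 117.
FPC for N = 782: n = 117 / (1 + 116/782) = 117 / 1.1483 ≈ 101.89 → 102.
At a 77% response rate, contacts needed = 102 / 0.77 ≈ 132.47 → 133.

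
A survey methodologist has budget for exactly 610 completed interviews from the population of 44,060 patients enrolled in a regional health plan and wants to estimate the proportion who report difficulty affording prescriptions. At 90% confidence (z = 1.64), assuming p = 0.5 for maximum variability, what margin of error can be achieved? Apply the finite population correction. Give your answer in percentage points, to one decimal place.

Finite-population factor: (N−n)/(N−1) = (44060−610)/(44060−1) = 0.9862.
SE(p̂) = √[p(1−p)/n · (N−n)/(N−1)] = √[0.2500/610 × 0.9862] = 0.02010.
E = z × SE = 1.64 × 0.02010 = 0.03297 ≈ 3.3 percentage points.

3.3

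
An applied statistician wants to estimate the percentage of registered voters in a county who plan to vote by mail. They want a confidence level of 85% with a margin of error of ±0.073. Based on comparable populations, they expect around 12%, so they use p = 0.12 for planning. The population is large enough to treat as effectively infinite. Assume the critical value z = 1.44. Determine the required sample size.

With p = 0.12, p(1−p) = 0.1056.
n = z²·p(1−p)/E² = 1.44² × 0.1056 / 0.073² = 2.0736 × 0.1056 / 0.005329 ≈ 41.09.
Rounding up gives n = 42.

42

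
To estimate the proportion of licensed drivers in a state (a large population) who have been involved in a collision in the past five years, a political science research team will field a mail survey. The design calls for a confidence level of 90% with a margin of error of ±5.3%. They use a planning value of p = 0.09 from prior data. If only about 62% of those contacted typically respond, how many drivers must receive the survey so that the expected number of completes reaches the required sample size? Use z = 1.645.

128

Completed interviews needed: n₀ = 1.645² × 0.0819 / 0.053² ≈ 78.90 → 79.
At a 62% response rate, contacts needed = 79 / 0.62 ≈ 127.42 → 128.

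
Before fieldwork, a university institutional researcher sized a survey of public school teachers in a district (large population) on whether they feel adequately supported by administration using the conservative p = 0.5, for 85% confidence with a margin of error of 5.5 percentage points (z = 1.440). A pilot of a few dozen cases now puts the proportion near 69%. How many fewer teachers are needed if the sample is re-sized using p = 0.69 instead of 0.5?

25

Conservative (p = 0.5): n = 1.440² × 0.25 / 0.055² ≈ 171.37 → 172.
Using p = 0.69: p(1−p) = 0.2139, so n = 1.440² × 0.2139 / 0.055² ≈ 146.63 → 147.
Reduction: 172 − 147 = 25.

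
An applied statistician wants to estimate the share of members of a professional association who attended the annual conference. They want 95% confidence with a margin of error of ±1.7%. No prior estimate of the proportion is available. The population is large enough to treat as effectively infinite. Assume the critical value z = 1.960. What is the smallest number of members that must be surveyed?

With no prior estimate, use p = 0.5, giving p(1−p) = 0.25.
n = z²·p(1−p)/E² = 1.960² × 0.2500 / 0.017² = 3.8416 × 0.2500 / 0.000289 ≈ 3323.18.
Rounding up gives n = 3324.

3324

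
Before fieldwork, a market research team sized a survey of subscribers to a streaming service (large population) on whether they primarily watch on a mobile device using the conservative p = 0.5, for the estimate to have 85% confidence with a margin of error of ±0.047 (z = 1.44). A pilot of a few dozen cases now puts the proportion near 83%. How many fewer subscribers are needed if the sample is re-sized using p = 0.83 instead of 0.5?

Conservative (p = 0.5): n = 1.44² × 0.25 / 0.047² ≈ 234.68 → 235.
Using p = 0.83: p(1−p) = 0.1411, so n = 1.44² × 0.1411 / 0.047² ≈ 132.45 → 133.
Reduction: 235 − 133 = 102.

102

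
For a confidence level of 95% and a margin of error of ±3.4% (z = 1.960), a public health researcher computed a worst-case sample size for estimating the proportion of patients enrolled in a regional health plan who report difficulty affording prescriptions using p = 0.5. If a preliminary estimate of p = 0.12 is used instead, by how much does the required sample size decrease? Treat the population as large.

Conservative (p = 0.5): n = 1.960² × 0.25 / 0.034² ≈ 830.80 → 831.
Using p = 0.12: p(1−p) = 0.1056, so n = 1.960² × 0.1056 / 0.034² ≈ 350.93 → 351.
Reduction: 831 − 351 = 480.

480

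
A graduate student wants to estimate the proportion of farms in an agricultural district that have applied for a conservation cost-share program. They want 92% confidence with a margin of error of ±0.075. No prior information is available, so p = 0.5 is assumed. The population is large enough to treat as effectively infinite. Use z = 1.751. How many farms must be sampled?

137

With p = 0.5, p(1−p) = 0.25.
n = z²·p(1−p)/E² = 1.751² × 0.2500 / 0.075² = 3.0660 × 0.2500 / 0.005625 ≈ 136.27.
Rounding up gives n = 137.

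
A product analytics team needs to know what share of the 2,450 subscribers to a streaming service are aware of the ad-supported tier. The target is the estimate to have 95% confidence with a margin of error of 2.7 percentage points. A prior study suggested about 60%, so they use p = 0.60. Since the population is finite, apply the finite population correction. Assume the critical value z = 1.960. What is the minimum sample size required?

Unadjusted: n₀ = 1.960² × 0.60 × 0.40 / 0.027² ≈ 1264.72, so n₀ = 1265.
Finite population correction with N = 2,450: n = n₀ / (1 + (n₀−1)/N) = 1265 / (1 + 1264/2450) = 1265 / 1.5159 ≈ 834.48.
Rounding up, n = 835.

835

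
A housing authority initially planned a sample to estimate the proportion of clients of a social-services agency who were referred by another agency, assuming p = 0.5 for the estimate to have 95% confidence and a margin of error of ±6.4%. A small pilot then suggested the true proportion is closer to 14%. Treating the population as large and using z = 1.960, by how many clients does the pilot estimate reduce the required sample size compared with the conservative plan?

122

Conservative (p = 0.5): n = 1.960² × 0.25 / 0.064² ≈ 234.47 → 235.
Using p = 0.14: p(1−p) = 0.1204, so n = 1.960² × 0.1204 / 0.064² ≈ 112.92 → 113.
Reduction: 235 − 113 = 122.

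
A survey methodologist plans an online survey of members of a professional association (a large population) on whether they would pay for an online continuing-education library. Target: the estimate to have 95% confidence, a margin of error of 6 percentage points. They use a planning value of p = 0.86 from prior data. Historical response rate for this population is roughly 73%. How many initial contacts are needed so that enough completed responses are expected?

177

For 95% confidence, z = 1.960.
Completed interviews needed: n₀ = 1.960² × 0.1204 / 0.060² ≈ 128.48 → 129.
At a 73% response rate, contacts needed = 129 / 0.73 ≈ 176.71 → 177.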